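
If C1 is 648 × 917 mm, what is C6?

C2: ⌊917/2⌋ × 648 = 458 × 648 mm
C3: ⌊648/2⌋ × 458 = 324 × 458 mm
C4: ⌊458/2⌋ × 324 = 229 × 324 mm
C5: ⌊324/2⌋ × 229 = 162 × 229 mm
C6: ⌊229/2⌋ × 162 = 114 × 162 mm

114 × 162 mm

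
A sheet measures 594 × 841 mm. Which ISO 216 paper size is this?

Aspect ratio 841/594 ≈ 1.416 — close to the ISO √2 ≈ 1.414.
In the A-series (A0 area = 1 m²): A1 = 594 × 841 mm.

A1 (594 × 841 mm)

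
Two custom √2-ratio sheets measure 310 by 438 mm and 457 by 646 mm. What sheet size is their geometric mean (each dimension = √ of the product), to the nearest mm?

Short side: √(310 · 457) = √141670 ≈ 376.4 → 376 mm
Long side: √(438 · 646) = √282948 ≈ 531.9 → 532 mm

376 × 532 mm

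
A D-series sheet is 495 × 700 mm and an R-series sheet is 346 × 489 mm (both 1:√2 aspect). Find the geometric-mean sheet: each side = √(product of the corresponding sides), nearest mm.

Short side: √(495 · 346) = √171270 ≈ 413.8 → 414 mm
Long side: √(700 · 489) = √342300 ≈ 585.1 → 585 mm

414 × 585 mm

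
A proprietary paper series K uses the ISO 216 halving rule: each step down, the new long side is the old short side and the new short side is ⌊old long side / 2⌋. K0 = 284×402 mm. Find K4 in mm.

K1: ⌊402/2⌋ × 284 = 201 × 284 mm
K2: ⌊284/2⌋ × 201 = 142 × 201 mm
K3: ⌊201/2⌋ × 142 = 100 × 142 mm
K4: ⌊142/2⌋ × 100 = 71 × 100 mm

71 × 100 mm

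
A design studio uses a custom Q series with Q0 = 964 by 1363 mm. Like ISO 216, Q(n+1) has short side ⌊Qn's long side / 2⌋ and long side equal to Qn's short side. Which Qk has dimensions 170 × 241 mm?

Q5

Q0: 964 × 1363 mm
Q1: 681 × 964 mm
Q2: 482 × 681 mm
Q3: 340 × 482 mm
Q4: 241 × 340 mm
Q5: 170 × 241 mm
Q6: 120 × 170 mm
→ matches Q5.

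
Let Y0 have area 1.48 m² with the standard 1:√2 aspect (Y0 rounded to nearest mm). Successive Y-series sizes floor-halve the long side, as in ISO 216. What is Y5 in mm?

Let Y0's short side be w mm. w · w√2 = 1.48 m² = 1,480,000 mm², so w ≈ 1023.0 mm and w√2 ≈ 1446.7 mm → Y0 = 1023 × 1447 mm.
Y1: ⌊1447/2⌋ × 1023 = 723 × 1023 mm
Y2: ⌊1023/2⌋ × 723 = 511 × 723 mm
Y3: ⌊723/2⌋ × 511 = 361 × 511 mm
Y4: ⌊511/2⌋ × 361 = 255 × 361 mm
Y5: ⌊361/2⌋ × 255 = 180 × 255 mm

180 × 255 mm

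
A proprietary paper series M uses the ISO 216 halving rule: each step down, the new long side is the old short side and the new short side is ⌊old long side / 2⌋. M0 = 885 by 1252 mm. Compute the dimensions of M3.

313 × 442 mm

M1: ⌊1252/2⌋ × 885 = 626 × 885 mm
M2: ⌊885/2⌋ × 626 = 442 × 626 mm
M3: ⌊626/2⌋ × 442 = 313 × 442 mm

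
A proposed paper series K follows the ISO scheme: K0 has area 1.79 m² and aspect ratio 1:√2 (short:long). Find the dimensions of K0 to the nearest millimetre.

Let the short side be w mm. Then w · w√2 = 1.79 m² = 1,790,000 mm².
w² = 1,790,000/√2, so w ≈ 1125.0 mm; long side = w√2 ≈ 1591.1 mm.

1125 × 1591 mm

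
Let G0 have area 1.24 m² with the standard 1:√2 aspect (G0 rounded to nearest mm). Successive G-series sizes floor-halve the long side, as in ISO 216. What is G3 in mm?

331 × 468 mm

Let G0's short side be w mm. w · w√2 = 1.24 m² = 1,240,000 mm², so w ≈ 936.4 mm and w√2 ≈ 1324.2 mm → G0 = 936 × 1324 mm.
G1: ⌊1324/2⌋ × 936 = 662 × 936 mm
G2: ⌊936/2⌋ × 662 = 468 × 662 mm
G3: ⌊662/2⌋ × 468 = 331 × 468 mm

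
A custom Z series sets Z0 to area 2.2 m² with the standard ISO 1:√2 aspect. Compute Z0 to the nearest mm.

1247 × 1764 mm

Let the short side be w mm. Then w · w√2 = 2.2 m² = 2,200,000 mm².
w² = 2,200,000/√2, so w ≈ 1247.3 mm; long side = w√2 ≈ 1763.9 mm.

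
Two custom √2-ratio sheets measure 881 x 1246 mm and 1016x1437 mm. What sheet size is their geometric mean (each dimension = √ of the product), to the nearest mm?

Short side: √(881 · 1016) = √895096 ≈ 946.1 → 946 mm
Long side: √(1246 · 1437) = √1790502 ≈ 1338.1 → 1338 mm

946 × 1338 mm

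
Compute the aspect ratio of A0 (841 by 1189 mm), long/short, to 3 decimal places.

1.414

1189 / 841 = 1.414
Matches √2 ≈ 1.414 — the ISO 216 defining ratio.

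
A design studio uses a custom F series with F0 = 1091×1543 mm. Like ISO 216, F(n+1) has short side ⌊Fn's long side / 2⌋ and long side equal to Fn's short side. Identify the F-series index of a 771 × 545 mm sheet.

F0: 1091 × 1543 mm
F1: 771 × 1091 mm
F2: 545 × 771 mm
F3: 385 × 545 mm
→ matches F2.

F2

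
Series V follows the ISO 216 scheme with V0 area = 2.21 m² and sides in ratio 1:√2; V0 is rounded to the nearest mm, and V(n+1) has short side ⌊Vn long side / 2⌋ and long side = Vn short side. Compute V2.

Let V0's short side be w mm. w · w√2 = 2.21 m² = 2,210,000 mm², so w ≈ 1250.1 mm and w√2 ≈ 1767.9 mm → V0 = 1250 × 1768 mm.
V1: ⌊1768/2⌋ × 1250 = 884 × 1250 mm
V2: ⌊1250/2⌋ × 884 = 625 × 884 mm

625 × 884 mm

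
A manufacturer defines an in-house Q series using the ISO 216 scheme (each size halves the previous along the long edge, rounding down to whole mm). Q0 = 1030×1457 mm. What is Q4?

Q1 = 728 × 1030 mm (from Q0 by 1 halving).
Q2: ⌊1030/2⌋ × 728 = 515 × 728 mm
Q3: ⌊728/2⌋ × 515 = 364 × 515 mm
Q4: ⌊515/2⌋ × 364 = 257 × 364 mm

257 × 364 mm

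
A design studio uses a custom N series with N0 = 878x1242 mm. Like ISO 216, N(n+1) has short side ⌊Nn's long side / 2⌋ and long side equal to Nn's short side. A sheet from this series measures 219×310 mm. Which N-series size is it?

N4

N0: 878 × 1242 mm
N1: 621 × 878 mm
N2: 439 × 621 mm
N3: 310 × 439 mm
N4: 219 × 310 mm
N5: 155 × 219 mm
→ matches N4.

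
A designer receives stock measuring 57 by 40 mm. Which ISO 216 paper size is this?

C9 (40 × 57 mm)

Aspect ratio 57/40 ≈ 1.425 — close to the ISO √2 ≈ 1.414.
In the C-series (envelope sizes, between A and B): C9 = 40 × 57 mm.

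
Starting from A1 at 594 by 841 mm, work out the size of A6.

A2: ⌊841/2⌋ × 594 = 420 × 594 mm
A3: ⌊594/2⌋ × 420 = 297 × 420 mm
A4: ⌊420/2⌋ × 297 = 210 × 297 mm
A5: ⌊297/2⌋ × 210 = 148 × 210 mm
A6: ⌊210/2⌋ × 148 = 105 × 148 mm

105 × 148 mm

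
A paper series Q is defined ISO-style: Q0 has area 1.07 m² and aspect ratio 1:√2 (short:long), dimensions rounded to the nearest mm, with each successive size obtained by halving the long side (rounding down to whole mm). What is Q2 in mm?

Let Q0's short side be w mm. w · w√2 = 1.07 m² = 1,070,000 mm², so w ≈ 869.8 mm and w√2 ≈ 1230.1 mm → Q0 = 870 × 1230 mm.
Q1: ⌊1230/2⌋ × 870 = 615 × 870 mm
Q2: ⌊870/2⌋ × 615 = 435 × 615 mm

435 × 615 mm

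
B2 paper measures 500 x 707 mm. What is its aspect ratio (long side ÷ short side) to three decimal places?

707 / 500 = 1.414
Matches √2 ≈ 1.414 — the ISO 216 defining ratio.

1.414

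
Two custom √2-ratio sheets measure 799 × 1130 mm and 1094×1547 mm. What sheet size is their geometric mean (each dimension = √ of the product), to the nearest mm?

Short side: √(799 · 1094) = √874106 ≈ 934.9 → 935 mm
Long side: √(1130 · 1547) = √1748110 ≈ 1322.2 → 1322 mm

935 × 1322 mm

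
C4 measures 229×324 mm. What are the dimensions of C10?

28 × 40 mm

C5: ⌊324/2⌋ × 229 = 162 × 229 mm
C6: ⌊229/2⌋ × 162 = 114 × 162 mm
C7: ⌊162/2⌋ × 114 = 81 × 114 mm
C8: ⌊114/2⌋ × 81 = 57 × 81 mm
C9: ⌊81/2⌋ × 57 = 40 × 57 mm
C10: ⌊57/2⌋ × 40 = 28 × 40 mm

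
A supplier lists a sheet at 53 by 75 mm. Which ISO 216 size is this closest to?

A8 (52 × 74 mm)

Aspect ratio 75/53 ≈ 1.415 — close to the ISO √2 ≈ 1.414.
In the A-series (A0 area = 1 m²): A8 = 52 × 74 mm.
Off by 2 mm total — nearest standard size.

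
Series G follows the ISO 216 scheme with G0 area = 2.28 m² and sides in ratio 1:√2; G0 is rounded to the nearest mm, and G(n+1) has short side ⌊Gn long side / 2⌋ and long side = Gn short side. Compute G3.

449 × 635 mm

Let G0's short side be w mm. w · w√2 = 2.28 m² = 2,280,000 mm², so w ≈ 1269.7 mm and w√2 ≈ 1795.7 mm → G0 = 1270 × 1796 mm.
G1: ⌊1796/2⌋ × 1270 = 898 × 1270 mm
G2: ⌊1270/2⌋ × 898 = 635 × 898 mm
G3: ⌊898/2⌋ × 635 = 449 × 635 mm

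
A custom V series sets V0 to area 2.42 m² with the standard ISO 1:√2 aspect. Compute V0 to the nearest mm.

1308 × 1850 mm

Let the short side be w mm. Then w · w√2 = 2.42 m² = 2,420,000 mm².
w² = 2,420,000/√2, so w ≈ 1308.1 mm; long side = w√2 ≈ 1850.0 mm.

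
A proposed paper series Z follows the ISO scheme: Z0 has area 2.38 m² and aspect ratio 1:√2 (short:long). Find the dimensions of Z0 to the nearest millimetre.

1297 × 1835 mm

Let the short side be w mm. Then w · w√2 = 2.38 m² = 2,380,000 mm².
w² = 2,380,000/√2, so w ≈ 1297.3 mm; long side = w√2 ≈ 1834.6 mm.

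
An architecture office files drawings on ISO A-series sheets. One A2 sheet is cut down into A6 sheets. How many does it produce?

16

Each ISO step halves the sheet: 1 × A2 → 2 × A3 → 4 × A4 → 8 × A5 → …
From A2 to A6 is 4 halving steps: 2^4 = 16.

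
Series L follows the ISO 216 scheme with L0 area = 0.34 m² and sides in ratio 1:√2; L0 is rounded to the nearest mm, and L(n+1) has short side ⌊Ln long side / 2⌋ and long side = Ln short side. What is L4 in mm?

Let L0's short side be w mm. w · w√2 = 0.34 m² = 340,000 mm², so w ≈ 490.3 mm and w√2 ≈ 693.4 mm → L0 = 490 × 693 mm.
L1: ⌊693/2⌋ × 490 = 346 × 490 mm
L2: ⌊490/2⌋ × 346 = 245 × 346 mm
L3: ⌊346/2⌋ × 245 = 173 × 245 mm
L4: ⌊245/2⌋ × 173 = 122 × 173 mm

122 × 173 mm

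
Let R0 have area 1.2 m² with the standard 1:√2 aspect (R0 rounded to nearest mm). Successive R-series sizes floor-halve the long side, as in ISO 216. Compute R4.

Let R0's short side be w mm. w · w√2 = 1.2 m² = 1,200,000 mm², so w ≈ 921.2 mm and w√2 ≈ 1302.7 mm → R0 = 921 × 1303 mm.
R1: ⌊1303/2⌋ × 921 = 651 × 921 mm
R2: ⌊921/2⌋ × 651 = 460 × 651 mm
R3: ⌊651/2⌋ × 460 = 325 × 460 mm
R4: ⌊460/2⌋ × 325 = 230 × 325 mm

230 × 325 mm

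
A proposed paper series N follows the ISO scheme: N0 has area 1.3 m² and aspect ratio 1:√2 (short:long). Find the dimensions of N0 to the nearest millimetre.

Let the short side be w mm. Then w · w√2 = 1.3 m² = 1,300,000 mm².
w² = 1,300,000/√2, so w ≈ 958.8 mm; long side = w√2 ≈ 1355.9 mm.

959 × 1356 mm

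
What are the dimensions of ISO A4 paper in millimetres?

A0 = 841 × 1189 mm (A0 has area 1 m², aspect 1:√2).
A1: ⌊1189/2⌋ × 841 = 594 × 841 mm
A2: ⌊841/2⌋ × 594 = 420 × 594 mm
A3: ⌊594/2⌋ × 420 = 297 × 420 mm
A4: ⌊420/2⌋ × 297 = 210 × 297 mm

210 × 297 mm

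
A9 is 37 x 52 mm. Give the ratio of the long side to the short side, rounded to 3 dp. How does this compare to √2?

1.405

52 / 37 = 1.405
ISO 216 targets √2 ≈ 1.414; the -0.009 deviation is from mm rounding.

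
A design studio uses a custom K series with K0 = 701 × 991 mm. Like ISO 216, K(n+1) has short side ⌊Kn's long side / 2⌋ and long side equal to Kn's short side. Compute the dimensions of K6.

K1: ⌊991/2⌋ × 701 = 495 × 701 mm
K2: ⌊701/2⌋ × 495 = 350 × 495 mm
K3: ⌊495/2⌋ × 350 = 247 × 350 mm
K4: ⌊350/2⌋ × 247 = 175 × 247 mm
K5: ⌊247/2⌋ × 175 = 123 × 175 mm
K6: ⌊175/2⌋ × 123 = 87 × 123 mm

87 × 123 mm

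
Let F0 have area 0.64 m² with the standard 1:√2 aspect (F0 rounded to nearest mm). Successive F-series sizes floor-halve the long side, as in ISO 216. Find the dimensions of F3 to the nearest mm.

237 × 336 mm

Let F0's short side be w mm. w · w√2 = 0.64 m² = 640,000 mm², so w ≈ 672.7 mm and w√2 ≈ 951.4 mm → F0 = 673 × 951 mm.
F1: ⌊951/2⌋ × 673 = 475 × 673 mm
F2: ⌊673/2⌋ × 475 = 336 × 475 mm
F3: ⌊475/2⌋ × 336 = 237 × 336 mm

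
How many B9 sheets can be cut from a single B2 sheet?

128

B2 = 500 × 707 mm; B9 = 44 × 62 mm.
Each halving step doubles the count; 7 steps from B2 to B9.
2^7 = 128.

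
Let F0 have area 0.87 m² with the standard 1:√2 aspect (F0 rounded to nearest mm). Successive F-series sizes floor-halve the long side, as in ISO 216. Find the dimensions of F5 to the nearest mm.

Let F0's short side be w mm. w · w√2 = 0.87 m² = 870,000 mm², so w ≈ 784.3 mm and w√2 ≈ 1109.2 mm → F0 = 784 × 1109 mm.
F1: ⌊1109/2⌋ × 784 = 554 × 784 mm
F2: ⌊784/2⌋ × 554 = 392 × 554 mm
F3: ⌊554/2⌋ × 392 = 277 × 392 mm
F4: ⌊392/2⌋ × 277 = 196 × 277 mm
F5: ⌊277/2⌋ × 196 = 138 × 196 mm

138 × 196 mm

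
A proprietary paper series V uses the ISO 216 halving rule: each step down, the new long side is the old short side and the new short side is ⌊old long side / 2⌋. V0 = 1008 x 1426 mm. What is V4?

252 × 356 mm

V1: ⌊1426/2⌋ × 1008 = 713 × 1008 mm
V2: ⌊1008/2⌋ × 713 = 504 × 713 mm
V3: ⌊713/2⌋ × 504 = 356 × 504 mm
V4: ⌊504/2⌋ × 356 = 252 × 356 mm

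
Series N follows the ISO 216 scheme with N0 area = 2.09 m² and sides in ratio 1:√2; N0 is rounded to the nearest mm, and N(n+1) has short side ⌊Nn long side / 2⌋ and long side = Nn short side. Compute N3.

Let N0's short side be w mm. w · w√2 = 2.09 m² = 2,090,000 mm², so w ≈ 1215.7 mm and w√2 ≈ 1719.2 mm → N0 = 1216 × 1719 mm.
N1: ⌊1719/2⌋ × 1216 = 859 × 1216 mm
N2: ⌊1216/2⌋ × 859 = 608 × 859 mm
N3: ⌊859/2⌋ × 608 = 429 × 608 mm

429 × 608 mm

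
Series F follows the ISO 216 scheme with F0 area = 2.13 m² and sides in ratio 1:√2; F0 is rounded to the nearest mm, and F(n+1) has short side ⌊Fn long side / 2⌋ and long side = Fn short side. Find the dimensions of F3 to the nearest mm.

Let F0's short side be w mm. w · w√2 = 2.13 m² = 2,130,000 mm², so w ≈ 1227.2 mm and w√2 ≈ 1735.6 mm → F0 = 1227 × 1736 mm.
F1: ⌊1736/2⌋ × 1227 = 868 × 1227 mm
F2: ⌊1227/2⌋ × 868 = 613 × 868 mm
F3: ⌊868/2⌋ × 613 = 434 × 613 mm

434 × 613 mm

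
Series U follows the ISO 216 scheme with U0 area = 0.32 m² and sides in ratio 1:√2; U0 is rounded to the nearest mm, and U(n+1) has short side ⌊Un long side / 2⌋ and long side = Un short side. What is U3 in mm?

Let U0's short side be w mm. w · w√2 = 0.32 m² = 320,000 mm², so w ≈ 475.7 mm and w√2 ≈ 672.7 mm → U0 = 476 × 673 mm.
U1: ⌊673/2⌋ × 476 = 336 × 476 mm
U2: ⌊476/2⌋ × 336 = 238 × 336 mm
U3: ⌊336/2⌋ × 238 = 168 × 238 mm

168 × 238 mm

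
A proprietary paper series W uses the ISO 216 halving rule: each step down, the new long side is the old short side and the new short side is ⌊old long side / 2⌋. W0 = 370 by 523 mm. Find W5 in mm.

W1 = 261 × 370 mm (from W0 by 1 halving).
W2: ⌊370/2⌋ × 261 = 185 × 261 mm
W3: ⌊261/2⌋ × 185 = 130 × 185 mm
W4: ⌊185/2⌋ × 130 = 92 × 130 mm
W5: ⌊130/2⌋ × 92 = 65 × 92 mm

65 × 92 mm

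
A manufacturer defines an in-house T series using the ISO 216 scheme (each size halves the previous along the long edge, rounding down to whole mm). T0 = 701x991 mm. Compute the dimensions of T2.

T1: ⌊991/2⌋ × 701 = 495 × 701 mm
T2: ⌊701/2⌋ × 495 = 350 × 495 mm

350 × 495 mm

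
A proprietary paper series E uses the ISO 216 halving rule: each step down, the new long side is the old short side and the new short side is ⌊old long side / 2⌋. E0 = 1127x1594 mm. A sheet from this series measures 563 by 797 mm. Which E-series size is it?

E2

E0: 1127 × 1594 mm
E1: 797 × 1127 mm
E2: 563 × 797 mm
E3: 398 × 563 mm
→ matches E2.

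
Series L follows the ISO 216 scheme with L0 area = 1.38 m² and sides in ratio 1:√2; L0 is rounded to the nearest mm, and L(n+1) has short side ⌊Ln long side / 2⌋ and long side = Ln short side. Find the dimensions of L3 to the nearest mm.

349 × 494 mm

Let L0's short side be w mm. w · w√2 = 1.38 m² = 1,380,000 mm², so w ≈ 987.8 mm and w√2 ≈ 1397.0 mm → L0 = 988 × 1397 mm.
L1: ⌊1397/2⌋ × 988 = 698 × 988 mm
L2: ⌊988/2⌋ × 698 = 494 × 698 mm
L3: ⌊698/2⌋ × 494 = 349 × 494 mm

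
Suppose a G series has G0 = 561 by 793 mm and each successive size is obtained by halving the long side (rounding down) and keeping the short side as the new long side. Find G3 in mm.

G1: ⌊793/2⌋ × 561 = 396 × 561 mm
G2: ⌊561/2⌋ × 396 = 280 × 396 mm
G3: ⌊396/2⌋ × 280 = 198 × 280 mm

198 × 280 mm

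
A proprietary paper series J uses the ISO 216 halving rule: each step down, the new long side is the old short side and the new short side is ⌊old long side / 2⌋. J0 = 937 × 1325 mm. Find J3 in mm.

331 × 468 mm

J1: ⌊1325/2⌋ × 937 = 662 × 937 mm
J2: ⌊937/2⌋ × 662 = 468 × 662 mm
J3: ⌊662/2⌋ × 468 = 331 × 468 mm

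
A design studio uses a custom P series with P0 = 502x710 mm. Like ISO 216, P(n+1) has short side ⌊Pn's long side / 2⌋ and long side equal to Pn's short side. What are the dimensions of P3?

P1: ⌊710/2⌋ × 502 = 355 × 502 mm
P2: ⌊502/2⌋ × 355 = 251 × 355 mm
P3: ⌊355/2⌋ × 251 = 177 × 251 mm

177 × 251 mm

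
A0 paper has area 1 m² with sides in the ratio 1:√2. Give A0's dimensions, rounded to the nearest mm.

841 × 1189 mm

Let the short side be w mm. Then the long side is w√2 and w · w√2 = 10⁶ mm².
w² = 10⁶/√2, so w = 1000 / 2^(1/4) ≈ 840.9 mm; long side = 1000 · 2^(1/4) ≈ 1189.2 mm.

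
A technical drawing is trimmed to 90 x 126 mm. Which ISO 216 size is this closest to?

Aspect ratio 126/90 ≈ 1.400 — close to the ISO √2 ≈ 1.414.
In the B-series (B0 = 1000 × 1414 mm): B7 = 88 × 125 mm.
Off by 3 mm total — nearest standard size.

B7 (88 × 125 mm)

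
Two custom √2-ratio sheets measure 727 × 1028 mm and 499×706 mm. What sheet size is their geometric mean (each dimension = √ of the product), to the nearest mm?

602 × 852 mm

Short side: √(727 · 499) = √362773 ≈ 602.3 → 602 mm
Long side: √(1028 · 706) = √725768 ≈ 851.9 → 852 mm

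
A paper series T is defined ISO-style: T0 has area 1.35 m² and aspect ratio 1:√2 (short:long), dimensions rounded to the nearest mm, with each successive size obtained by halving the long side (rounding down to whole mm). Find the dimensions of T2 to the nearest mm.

488 × 691 mm

Let T0's short side be w mm. w · w√2 = 1.35 m² = 1,350,000 mm², so w ≈ 977.0 mm and w√2 ≈ 1381.7 mm → T0 = 977 × 1382 mm.
T1: ⌊1382/2⌋ × 977 = 691 × 977 mm
T2: ⌊977/2⌋ × 691 = 488 × 691 mm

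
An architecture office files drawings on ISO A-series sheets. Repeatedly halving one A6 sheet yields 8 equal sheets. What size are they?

A9

8 = 2^3, so 3 halving steps.
A6 → A7 → … → A9 after 3 steps.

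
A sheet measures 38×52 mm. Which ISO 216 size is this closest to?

Aspect ratio 52/38 ≈ 1.368 (ISO target is √2 ≈ 1.414).
In the A-series (A0 area = 1 m²): A9 = 37 × 52 mm.
Off by 1 mm total — nearest standard size.

A9 (37 × 52 mm)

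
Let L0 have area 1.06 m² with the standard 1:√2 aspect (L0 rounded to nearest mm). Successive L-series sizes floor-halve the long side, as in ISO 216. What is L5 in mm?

153 × 216 mm

Let L0's short side be w mm. w · w√2 = 1.06 m² = 1,060,000 mm², so w ≈ 865.8 mm and w√2 ≈ 1224.4 mm → L0 = 866 × 1224 mm.
L1: ⌊1224/2⌋ × 866 = 612 × 866 mm
L2: ⌊866/2⌋ × 612 = 433 × 612 mm
L3: ⌊612/2⌋ × 433 = 306 × 433 mm
L4: ⌊433/2⌋ × 306 = 216 × 306 mm
L5: ⌊306/2⌋ × 216 = 153 × 216 mm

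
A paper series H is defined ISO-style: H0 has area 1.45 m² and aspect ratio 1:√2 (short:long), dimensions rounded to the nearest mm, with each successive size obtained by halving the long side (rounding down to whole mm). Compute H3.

Let H0's short side be w mm. w · w√2 = 1.45 m² = 1,450,000 mm², so w ≈ 1012.6 mm and w√2 ≈ 1432.0 mm → H0 = 1013 × 1432 mm.
H1: ⌊1432/2⌋ × 1013 = 716 × 1013 mm
H2: ⌊1013/2⌋ × 716 = 506 × 716 mm
H3: ⌊716/2⌋ × 506 = 358 × 506 mm

358 × 506 mm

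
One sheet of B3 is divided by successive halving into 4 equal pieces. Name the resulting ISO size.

B5

4 = 2^2, so 2 halving steps.
B3 → B4 → … → B5 after 2 steps.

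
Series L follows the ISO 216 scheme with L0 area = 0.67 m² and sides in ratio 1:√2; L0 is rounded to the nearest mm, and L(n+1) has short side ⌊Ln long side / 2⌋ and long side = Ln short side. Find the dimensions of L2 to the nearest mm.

344 × 486 mm

Let L0's short side be w mm. w · w√2 = 0.67 m² = 670,000 mm², so w ≈ 688.3 mm and w√2 ≈ 973.4 mm → L0 = 688 × 973 mm.
L1: ⌊973/2⌋ × 688 = 486 × 688 mm
L2: ⌊688/2⌋ × 486 = 344 × 486 mm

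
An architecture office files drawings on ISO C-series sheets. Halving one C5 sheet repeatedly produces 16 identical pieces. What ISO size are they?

C9

16 = 2^4, so 4 halving steps.
C5 → C6 → … → C9 after 4 steps.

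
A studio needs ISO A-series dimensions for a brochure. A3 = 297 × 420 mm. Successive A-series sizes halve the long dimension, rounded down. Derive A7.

A4: ⌊420/2⌋ × 297 = 210 × 297 mm
A5: ⌊297/2⌋ × 210 = 148 × 210 mm
A6: ⌊210/2⌋ × 148 = 105 × 148 mm
A7: ⌊148/2⌋ × 105 = 74 × 105 mm

74 × 105 mm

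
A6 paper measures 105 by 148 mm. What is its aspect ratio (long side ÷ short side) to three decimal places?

148 / 105 = 1.410
ISO 216 targets √2 ≈ 1.414; the -0.005 deviation is from mm rounding.

1.410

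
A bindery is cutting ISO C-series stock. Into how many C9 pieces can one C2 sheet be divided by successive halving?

Each ISO step halves the sheet: 1 × C2 → 2 × C3 → 4 × C4 → 8 × C5 → …
From C2 to C9 is 7 halving steps: 2^7 = 128.

128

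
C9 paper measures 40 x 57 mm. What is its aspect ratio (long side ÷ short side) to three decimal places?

1.425

57 / 40 = 1.425
ISO 216 targets √2 ≈ 1.414; the +0.011 deviation is from mm rounding.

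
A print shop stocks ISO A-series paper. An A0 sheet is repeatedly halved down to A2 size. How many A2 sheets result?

4

Each ISO step halves the sheet: 1 × A0 → 2 × A1 → 4 × A2
From A0 to A2 is 2 halving steps: 2^2 = 4.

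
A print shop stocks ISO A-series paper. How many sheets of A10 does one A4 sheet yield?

64

Each ISO step halves the sheet: 1 × A4 → 2 × A5 → 4 × A6 → 8 × A7 → …
From A4 to A10 is 6 halving steps: 2^6 = 64.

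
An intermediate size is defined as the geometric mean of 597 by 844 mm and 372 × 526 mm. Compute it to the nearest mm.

471 × 666 mm

Short side: √(597 · 372) = √222084 ≈ 471.3 → 471 mm
Long side: √(844 · 526) = √443944 ≈ 666.3 → 666 mm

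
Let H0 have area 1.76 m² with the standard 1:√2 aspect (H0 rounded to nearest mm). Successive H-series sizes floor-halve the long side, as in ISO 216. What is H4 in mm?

279 × 394 mm

Let H0's short side be w mm. w · w√2 = 1.76 m² = 1,760,000 mm², so w ≈ 1115.6 mm and w√2 ≈ 1577.7 mm → H0 = 1116 × 1578 mm.
H1: ⌊1578/2⌋ × 1116 = 789 × 1116 mm
H2: ⌊1116/2⌋ × 789 = 558 × 789 mm
H3: ⌊789/2⌋ × 558 = 394 × 558 mm
H4: ⌊558/2⌋ × 394 = 279 × 394 mm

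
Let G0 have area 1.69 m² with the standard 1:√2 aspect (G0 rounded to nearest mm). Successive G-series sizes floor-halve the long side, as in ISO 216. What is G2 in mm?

Let G0's short side be w mm. w · w√2 = 1.69 m² = 1,690,000 mm², so w ≈ 1093.2 mm and w√2 ≈ 1546.0 mm → G0 = 1093 × 1546 mm.
G1: ⌊1546/2⌋ × 1093 = 773 × 1093 mm
G2: ⌊1093/2⌋ × 773 = 546 × 773 mm

546 × 773 mm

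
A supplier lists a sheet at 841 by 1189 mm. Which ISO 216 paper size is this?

Aspect ratio 1189/841 ≈ 1.414 — close to the ISO √2 ≈ 1.414.
In the A-series (A0 area = 1 m²): A0 = 841 × 1189 mm.

A0 (841 × 1189 mm)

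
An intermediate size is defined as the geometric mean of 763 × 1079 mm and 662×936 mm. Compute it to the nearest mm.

Short side: √(763 · 662) = √505106 ≈ 710.7 → 711 mm
Long side: √(1079 · 936) = √1009944 ≈ 1005.0 → 1005 mm

711 × 1005 mm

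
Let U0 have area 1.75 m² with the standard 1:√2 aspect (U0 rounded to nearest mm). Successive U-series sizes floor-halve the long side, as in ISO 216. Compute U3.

Let U0's short side be w mm. w · w√2 = 1.75 m² = 1,750,000 mm², so w ≈ 1112.4 mm and w√2 ≈ 1573.2 mm → U0 = 1112 × 1573 mm.
U1: ⌊1573/2⌋ × 1112 = 786 × 1112 mm
U2: ⌊1112/2⌋ × 786 = 556 × 786 mm
U3: ⌊786/2⌋ × 556 = 393 × 556 mm

393 × 556 mm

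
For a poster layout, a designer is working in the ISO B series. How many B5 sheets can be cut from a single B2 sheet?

8

Each ISO step halves the sheet: 1 × B2 → 2 × B3 → 4 × B4 → 8 × B5
From B2 to B5 is 3 halving steps: 2^3 = 8.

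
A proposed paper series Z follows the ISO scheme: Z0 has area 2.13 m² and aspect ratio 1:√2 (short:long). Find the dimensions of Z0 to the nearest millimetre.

1227 × 1736 mm

Let the short side be w mm. Then w · w√2 = 2.13 m² = 2,130,000 mm².
w² = 2,130,000/√2, so w ≈ 1227.2 mm; long side = w√2 ≈ 1735.6 mm.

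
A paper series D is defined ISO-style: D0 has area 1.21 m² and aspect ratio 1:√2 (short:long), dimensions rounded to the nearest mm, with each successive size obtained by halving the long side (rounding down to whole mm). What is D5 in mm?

Let D0's short side be w mm. w · w√2 = 1.21 m² = 1,210,000 mm², so w ≈ 925.0 mm and w√2 ≈ 1308.1 mm → D0 = 925 × 1308 mm.
D1: ⌊1308/2⌋ × 925 = 654 × 925 mm
D2: ⌊925/2⌋ × 654 = 462 × 654 mm
D3: ⌊654/2⌋ × 462 = 327 × 462 mm
D4: ⌊462/2⌋ × 327 = 231 × 327 mm
D5: ⌊327/2⌋ × 231 = 163 × 231 mm

163 × 231 mm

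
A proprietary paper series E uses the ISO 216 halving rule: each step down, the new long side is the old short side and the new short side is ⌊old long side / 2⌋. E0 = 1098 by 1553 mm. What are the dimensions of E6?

137 × 194 mm

E1: ⌊1553/2⌋ × 1098 = 776 × 1098 mm
E2: ⌊1098/2⌋ × 776 = 549 × 776 mm
E3: ⌊776/2⌋ × 549 = 388 × 549 mm
E4: ⌊549/2⌋ × 388 = 274 × 388 mm
E5: ⌊388/2⌋ × 274 = 194 × 274 mm
E6: ⌊274/2⌋ × 194 = 137 × 194 mm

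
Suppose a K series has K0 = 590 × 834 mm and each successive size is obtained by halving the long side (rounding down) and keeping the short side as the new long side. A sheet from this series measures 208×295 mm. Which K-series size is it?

K3

K0: 590 × 834 mm
K1: 417 × 590 mm
K2: 295 × 417 mm
K3: 208 × 295 mm
K4: 147 × 208 mm
→ matches K3.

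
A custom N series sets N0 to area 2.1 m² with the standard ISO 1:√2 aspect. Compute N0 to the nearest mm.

1219 × 1723 mm

Let the short side be w mm. Then w · w√2 = 2.1 m² = 2,100,000 mm².
w² = 2,100,000/√2, so w ≈ 1218.6 mm; long side = w√2 ≈ 1723.3 mm.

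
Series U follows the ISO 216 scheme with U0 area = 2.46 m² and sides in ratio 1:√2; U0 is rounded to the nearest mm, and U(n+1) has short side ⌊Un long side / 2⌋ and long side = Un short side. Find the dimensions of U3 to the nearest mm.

466 × 659 mm

Let U0's short side be w mm. w · w√2 = 2.46 m² = 2,460,000 mm², so w ≈ 1318.9 mm and w√2 ≈ 1865.2 mm → U0 = 1319 × 1865 mm.
U1: ⌊1865/2⌋ × 1319 = 932 × 1319 mm
U2: ⌊1319/2⌋ × 932 = 659 × 932 mm
U3: ⌊932/2⌋ × 659 = 466 × 659 mm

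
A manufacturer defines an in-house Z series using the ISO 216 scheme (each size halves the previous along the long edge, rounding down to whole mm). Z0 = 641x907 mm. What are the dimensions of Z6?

Z1 = 453 × 641 mm (from Z0 by 1 halving).
Z2: ⌊641/2⌋ × 453 = 320 × 453 mm
Z3: ⌊453/2⌋ × 320 = 226 × 320 mm
Z4: ⌊320/2⌋ × 226 = 160 × 226 mm
Z5: ⌊226/2⌋ × 160 = 113 × 160 mm
Z6: ⌊160/2⌋ × 113 = 80 × 113 mm

80 × 113 mm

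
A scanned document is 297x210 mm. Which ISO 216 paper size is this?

A4 (210 × 297 mm)

Aspect ratio 297/210 ≈ 1.414 — close to the ISO √2 ≈ 1.414.
In the A-series (A0 area = 1 m²): A4 = 210 × 297 mm.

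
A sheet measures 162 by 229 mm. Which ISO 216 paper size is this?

Aspect ratio 229/162 ≈ 1.414 — close to the ISO √2 ≈ 1.414.
In the C-series (envelope sizes, between A and B): C5 = 162 × 229 mm.

C5 (162 × 229 mm)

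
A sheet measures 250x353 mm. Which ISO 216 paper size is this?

Aspect ratio 353/250 ≈ 1.412 — close to the ISO √2 ≈ 1.414.
In the B-series (B0 = 1000 × 1414 mm): B4 = 250 × 353 mm.

B4 (250 × 353 mm)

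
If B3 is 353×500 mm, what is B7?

B4: ⌊500/2⌋ × 353 = 250 × 353 mm
B5: ⌊353/2⌋ × 250 = 176 × 250 mm
B6: ⌊250/2⌋ × 176 = 125 × 176 mm
B7: ⌊176/2⌋ × 125 = 88 × 125 mm

88 × 125 mm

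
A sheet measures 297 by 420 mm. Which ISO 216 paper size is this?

A3 (297 × 420 mm)

Aspect ratio 420/297 ≈ 1.414 — close to the ISO √2 ≈ 1.414.
In the A-series (A0 area = 1 m²): A3 = 297 × 420 mm.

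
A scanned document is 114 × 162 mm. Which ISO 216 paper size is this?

C6 (114 × 162 mm)

Aspect ratio 162/114 ≈ 1.421 — close to the ISO √2 ≈ 1.414.
In the C-series (envelope sizes, between A and B): C6 = 114 × 162 mm.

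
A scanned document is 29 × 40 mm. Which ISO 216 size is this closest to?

Aspect ratio 40/29 ≈ 1.379 (ISO target is √2 ≈ 1.414).
In the C-series (envelope sizes, between A and B): C10 = 28 × 40 mm.
Off by 1 mm total — nearest standard size.

C10 (28 × 40 mm)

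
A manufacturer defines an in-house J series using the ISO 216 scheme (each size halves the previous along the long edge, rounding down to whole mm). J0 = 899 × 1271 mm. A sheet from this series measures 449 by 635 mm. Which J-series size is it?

J0: 899 × 1271 mm
J1: 635 × 899 mm
J2: 449 × 635 mm
J3: 317 × 449 mm
→ matches J2.

J2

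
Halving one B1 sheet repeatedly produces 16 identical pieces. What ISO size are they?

16 = 2^4, so 4 halving steps.
B1 → B2 → … → B5 after 4 steps.

B5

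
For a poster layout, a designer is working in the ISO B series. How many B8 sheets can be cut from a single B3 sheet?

32

Each ISO step halves the sheet: 1 × B3 → 2 × B4 → 4 × B5 → 8 × B6 → …
From B3 to B8 is 5 halving steps: 2^5 = 32.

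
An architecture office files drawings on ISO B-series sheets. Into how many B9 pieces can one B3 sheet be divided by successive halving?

64

Each ISO step halves the sheet: 1 × B3 → 2 × B4 → 4 × B5 → 8 × B6 → …
From B3 to B9 is 6 halving steps: 2^6 = 64.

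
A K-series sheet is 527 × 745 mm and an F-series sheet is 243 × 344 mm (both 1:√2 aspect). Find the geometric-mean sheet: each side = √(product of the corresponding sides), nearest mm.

358 × 506 mm

Short side: √(527 · 243) = √128061 ≈ 357.9 → 358 mm
Long side: √(745 · 344) = √256280 ≈ 506.2 → 506 mm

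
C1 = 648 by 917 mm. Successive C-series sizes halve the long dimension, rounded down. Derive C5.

162 × 229 mm

C2: ⌊917/2⌋ × 648 = 458 × 648 mm
C3: ⌊648/2⌋ × 458 = 324 × 458 mm
C4: ⌊458/2⌋ × 324 = 229 × 324 mm
C5: ⌊324/2⌋ × 229 = 162 × 229 mm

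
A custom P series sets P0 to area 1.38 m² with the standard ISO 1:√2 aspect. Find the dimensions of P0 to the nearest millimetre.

988 × 1397 mm

Let the short side be w mm. Then w · w√2 = 1.38 m² = 1,380,000 mm².
w² = 1,380,000/√2, so w ≈ 987.8 mm; long side = w√2 ≈ 1397.0 mm.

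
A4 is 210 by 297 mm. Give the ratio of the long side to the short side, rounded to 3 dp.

1.414

297 / 210 = 1.414
Matches √2 ≈ 1.414 — the ISO 216 defining ratio.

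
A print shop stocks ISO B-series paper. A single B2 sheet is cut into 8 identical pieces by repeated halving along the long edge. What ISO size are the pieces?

8 = 2^3, so 3 halving steps.
B2 → B3 → … → B5 after 3 steps.

B5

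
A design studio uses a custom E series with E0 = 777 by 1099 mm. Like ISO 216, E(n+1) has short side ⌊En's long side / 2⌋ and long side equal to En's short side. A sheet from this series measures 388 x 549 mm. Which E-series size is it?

E0: 777 × 1099 mm
E1: 549 × 777 mm
E2: 388 × 549 mm
E3: 274 × 388 mm
→ matches E2.

E2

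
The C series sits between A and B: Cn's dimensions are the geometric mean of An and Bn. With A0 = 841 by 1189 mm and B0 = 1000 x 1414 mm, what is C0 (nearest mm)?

Short side: √(841 · 1000) = √841000 ≈ 917.1 → 917 mm
Long side: √(1189 · 1414) = √1681246 ≈ 1296.6 → 1297 mm

917 × 1297 mm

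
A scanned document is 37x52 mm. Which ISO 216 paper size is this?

A9 (37 × 52 mm)

Aspect ratio 52/37 ≈ 1.405 — close to the ISO √2 ≈ 1.414.
In the A-series (A0 area = 1 m²): A9 = 37 × 52 mm.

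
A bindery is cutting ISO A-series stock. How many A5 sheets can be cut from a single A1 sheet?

A1 = 594 × 841 mm; A5 = 148 × 210 mm.
Each halving step doubles the count; 4 steps from A1 to A5.
2^4 = 16.

16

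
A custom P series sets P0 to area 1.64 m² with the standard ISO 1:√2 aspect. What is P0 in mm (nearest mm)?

1077 × 1523 mm

Let the short side be w mm. Then w · w√2 = 1.64 m² = 1,640,000 mm².
w² = 1,640,000/√2, so w ≈ 1076.9 mm; long side = w√2 ≈ 1522.9 mm.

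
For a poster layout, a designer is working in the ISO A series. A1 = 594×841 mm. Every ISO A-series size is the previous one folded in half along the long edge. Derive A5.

148 × 210 mm

A2: ⌊841/2⌋ × 594 = 420 × 594 mm
A3: ⌊594/2⌋ × 420 = 297 × 420 mm
A4: ⌊420/2⌋ × 297 = 210 × 297 mm
A5: ⌊297/2⌋ × 210 = 148 × 210 mm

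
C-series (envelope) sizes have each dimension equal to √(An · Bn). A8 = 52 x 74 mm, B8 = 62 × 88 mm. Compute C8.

Short side: √(52 · 62) = √3224 ≈ 56.8 → 57 mm
Long side: √(74 · 88) = √6512 ≈ 80.7 → 81 mm

57 × 81 mm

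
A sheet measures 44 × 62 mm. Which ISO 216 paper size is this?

Aspect ratio 62/44 ≈ 1.409 — close to the ISO √2 ≈ 1.414.
In the B-series (B0 = 1000 × 1414 mm): B9 = 44 × 62 mm.

B9 (44 × 62 mm)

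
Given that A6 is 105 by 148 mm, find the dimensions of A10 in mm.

A7: ⌊148/2⌋ × 105 = 74 × 105 mm
A8: ⌊105/2⌋ × 74 = 52 × 74 mm
A9: ⌊74/2⌋ × 52 = 37 × 52 mm
A10: ⌊52/2⌋ × 37 = 26 × 37 mm

26 × 37 mm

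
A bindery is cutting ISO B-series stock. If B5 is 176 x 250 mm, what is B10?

31 × 44 mm

B6: ⌊250/2⌋ × 176 = 125 × 176 mm
B7: ⌊176/2⌋ × 125 = 88 × 125 mm
B8: ⌊125/2⌋ × 88 = 62 × 88 mm
B9: ⌊88/2⌋ × 62 = 44 × 62 mm
B10: ⌊62/2⌋ × 44 = 31 × 44 mm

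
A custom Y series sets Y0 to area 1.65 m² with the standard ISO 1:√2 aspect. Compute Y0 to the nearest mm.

1080 × 1528 mm

Let the short side be w mm. Then w · w√2 = 1.65 m² = 1,650,000 mm².
w² = 1,650,000/√2, so w ≈ 1080.2 mm; long side = w√2 ≈ 1527.6 mm.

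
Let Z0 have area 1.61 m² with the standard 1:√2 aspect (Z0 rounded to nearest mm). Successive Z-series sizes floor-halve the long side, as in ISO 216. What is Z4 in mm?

Let Z0's short side be w mm. w · w√2 = 1.61 m² = 1,610,000 mm², so w ≈ 1067.0 mm and w√2 ≈ 1508.9 mm → Z0 = 1067 × 1509 mm.
Z1: ⌊1509/2⌋ × 1067 = 754 × 1067 mm
Z2: ⌊1067/2⌋ × 754 = 533 × 754 mm
Z3: ⌊754/2⌋ × 533 = 377 × 533 mm
Z4: ⌊533/2⌋ × 377 = 266 × 377 mm

266 × 377 mm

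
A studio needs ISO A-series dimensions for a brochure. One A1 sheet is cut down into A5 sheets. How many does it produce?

16

Each ISO step halves the sheet: 1 × A1 → 2 × A2 → 4 × A3 → 8 × A4 → …
From A1 to A5 is 4 halving steps: 2^4 = 16.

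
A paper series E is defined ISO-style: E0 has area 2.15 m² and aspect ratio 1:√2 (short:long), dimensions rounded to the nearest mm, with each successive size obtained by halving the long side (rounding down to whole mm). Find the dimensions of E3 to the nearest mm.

436 × 616 mm

Let E0's short side be w mm. w · w√2 = 2.15 m² = 2,150,000 mm², so w ≈ 1233.0 mm and w√2 ≈ 1743.7 mm → E0 = 1233 × 1744 mm.
E1: ⌊1744/2⌋ × 1233 = 872 × 1233 mm
E2: ⌊1233/2⌋ × 872 = 616 × 872 mm
E3: ⌊872/2⌋ × 616 = 436 × 616 mm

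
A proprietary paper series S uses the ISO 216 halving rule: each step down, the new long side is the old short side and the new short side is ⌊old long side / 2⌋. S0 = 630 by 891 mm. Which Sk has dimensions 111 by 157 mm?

S5

S0: 630 × 891 mm
S1: 445 × 630 mm
S2: 315 × 445 mm
S3: 222 × 315 mm
S4: 157 × 222 mm
S5: 111 × 157 mm
S6: 78 × 111 mm
→ matches S5.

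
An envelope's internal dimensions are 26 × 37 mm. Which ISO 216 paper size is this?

Aspect ratio 37/26 ≈ 1.423 — close to the ISO √2 ≈ 1.414.
In the A-series (A0 area = 1 m²): A10 = 26 × 37 mm.

A10 (26 × 37 mm)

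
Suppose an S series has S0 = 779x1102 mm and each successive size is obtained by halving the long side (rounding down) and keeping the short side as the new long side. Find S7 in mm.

S1 = 551 × 779 mm (from S0 by 1 halving).
S2: ⌊779/2⌋ × 551 = 389 × 551 mm
S3: ⌊551/2⌋ × 389 = 275 × 389 mm
S4: ⌊389/2⌋ × 275 = 194 × 275 mm
S5: ⌊275/2⌋ × 194 = 137 × 194 mm
S6: ⌊194/2⌋ × 137 = 97 × 137 mm
S7: ⌊137/2⌋ × 97 = 68 × 97 mm

68 × 97 mm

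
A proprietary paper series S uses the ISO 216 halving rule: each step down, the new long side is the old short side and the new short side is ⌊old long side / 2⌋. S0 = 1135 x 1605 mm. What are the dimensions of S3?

401 × 567 mm

S1: ⌊1605/2⌋ × 1135 = 802 × 1135 mm
S2: ⌊1135/2⌋ × 802 = 567 × 802 mm
S3: ⌊802/2⌋ × 567 = 401 × 567 mm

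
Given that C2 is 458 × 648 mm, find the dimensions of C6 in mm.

C3: ⌊648/2⌋ × 458 = 324 × 458 mm
C4: ⌊458/2⌋ × 324 = 229 × 324 mm
C5: ⌊324/2⌋ × 229 = 162 × 229 mm
C6: ⌊229/2⌋ × 162 = 114 × 162 mm

114 × 162 mm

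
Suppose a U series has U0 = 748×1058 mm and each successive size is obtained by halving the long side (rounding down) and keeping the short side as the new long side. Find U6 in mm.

U1 = 529 × 748 mm (from U0 by 1 halving).
U2: ⌊748/2⌋ × 529 = 374 × 529 mm
U3: ⌊529/2⌋ × 374 = 264 × 374 mm
U4: ⌊374/2⌋ × 264 = 187 × 264 mm
U5: ⌊264/2⌋ × 187 = 132 × 187 mm
U6: ⌊187/2⌋ × 132 = 93 × 132 mm

93 × 132 mm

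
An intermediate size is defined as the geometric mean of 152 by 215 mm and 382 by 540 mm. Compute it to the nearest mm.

Short side: √(152 · 382) = √58064 ≈ 241.0 → 241 mm
Long side: √(215 · 540) = √116100 ≈ 340.7 → 341 mm

241 × 341 mm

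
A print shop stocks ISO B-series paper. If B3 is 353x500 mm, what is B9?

B4: ⌊500/2⌋ × 353 = 250 × 353 mm
B5: ⌊353/2⌋ × 250 = 176 × 250 mm
B6: ⌊250/2⌋ × 176 = 125 × 176 mm
B7: ⌊176/2⌋ × 125 = 88 × 125 mm
B8: ⌊125/2⌋ × 88 = 62 × 88 mm
B9: ⌊88/2⌋ × 62 = 44 × 62 mm

44 × 62 mm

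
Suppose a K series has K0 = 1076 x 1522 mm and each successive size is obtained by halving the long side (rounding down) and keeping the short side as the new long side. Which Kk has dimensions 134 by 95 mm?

K7

K0: 1076 × 1522 mm
K1: 761 × 1076 mm
K2: 538 × 761 mm
K3: 380 × 538 mm
K4: 269 × 380 mm
K5: 190 × 269 mm
K6: 134 × 190 mm
K7: 95 × 134 mm
K8: 67 × 95 mm
→ matches K7.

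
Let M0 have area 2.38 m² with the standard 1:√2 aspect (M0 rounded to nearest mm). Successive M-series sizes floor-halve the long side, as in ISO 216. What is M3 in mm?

458 × 648 mm

Let M0's short side be w mm. w · w√2 = 2.38 m² = 2,380,000 mm², so w ≈ 1297.3 mm and w√2 ≈ 1834.6 mm → M0 = 1297 × 1835 mm.
M1: ⌊1835/2⌋ × 1297 = 917 × 1297 mm
M2: ⌊1297/2⌋ × 917 = 648 × 917 mm
M3: ⌊917/2⌋ × 648 = 458 × 648 mm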